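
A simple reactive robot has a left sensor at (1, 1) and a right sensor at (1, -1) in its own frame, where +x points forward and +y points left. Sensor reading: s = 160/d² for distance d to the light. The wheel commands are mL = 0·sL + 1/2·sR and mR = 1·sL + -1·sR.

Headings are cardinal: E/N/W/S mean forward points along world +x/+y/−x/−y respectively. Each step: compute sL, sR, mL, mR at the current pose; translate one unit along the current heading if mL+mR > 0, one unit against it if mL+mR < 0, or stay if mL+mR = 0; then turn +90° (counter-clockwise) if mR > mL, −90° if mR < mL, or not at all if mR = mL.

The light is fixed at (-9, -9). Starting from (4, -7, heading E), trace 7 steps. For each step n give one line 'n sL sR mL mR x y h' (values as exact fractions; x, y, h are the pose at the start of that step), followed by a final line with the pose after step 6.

0 32/41 160/197 80/197 -256/8077 4 -7 E
1 80/113 16/17 8/17 -448/1921 5 -7 S
2 160/169 160/173 80/173 640/29237 5 -8 W
3 40/37 4/5 2/5 52/185 4 -8 N
4 32/41 160/197 80/197 -256/8077 4 -7 E
5 80/113 16/17 8/17 -448/1921 5 -7 S
6 160/169 160/173 80/173 640/29237 5 -8 W
final 4 -8 N

n=0: pose=(4,-7,E); sL=32/41, sR=160/197; mL=80/197, mR=-256/8077; mL+mR=3024/8077 → advance +1; mR−mL=-3536/8077 → turn -1·90°
n=1: pose=(5,-7,S); sL=80/113, sR=16/17; mL=8/17, mR=-448/1921; mL+mR=456/1921 → advance +1; mR−mL=-1352/1921 → turn -1·90°
n=2: pose=(5,-8,W); sL=160/169, sR=160/173; mL=80/173, mR=640/29237; mL+mR=14160/29237 → advance +1; mR−mL=-12880/29237 → turn -1·90°
n=3: pose=(4,-8,N); sL=40/37, sR=4/5; mL=2/5, mR=52/185; mL+mR=126/185 → advance +1; mR−mL=-22/185 → turn -1·90°
n=4: pose=(4,-7,E); sL=32/41, sR=160/197; mL=80/197, mR=-256/8077; mL+mR=3024/8077 → advance +1; mR−mL=-3536/8077 → turn -1·90°
n=5: pose=(5,-7,S); sL=80/113, sR=16/17; mL=8/17, mR=-448/1921; mL+mR=456/1921 → advance +1; mR−mL=-1352/1921 → turn -1·90°
n=6: pose=(5,-8,W); sL=160/169, sR=160/173; mL=80/173, mR=640/29237; mL+mR=14160/29237 → advance +1; mR−mL=-12880/29237 → turn -1·90°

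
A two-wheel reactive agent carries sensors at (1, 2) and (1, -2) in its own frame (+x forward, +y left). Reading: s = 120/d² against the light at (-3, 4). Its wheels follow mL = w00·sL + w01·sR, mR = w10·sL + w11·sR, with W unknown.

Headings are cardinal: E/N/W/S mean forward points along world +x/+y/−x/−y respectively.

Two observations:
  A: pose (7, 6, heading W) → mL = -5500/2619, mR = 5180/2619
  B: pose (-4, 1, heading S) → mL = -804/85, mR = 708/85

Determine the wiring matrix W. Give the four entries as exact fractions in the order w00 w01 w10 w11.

-1 -1/2 1/2 1

obs A: pose=(7,6,W) → sL=40/27, sR=120/97, mL=-5500/2619, mR=5180/2619
obs B: pose=(-4,1,S) → sL=120/17, sR=24/5, mL=-804/85, mR=708/85
sensor matrix S = [[40/27, 120/97], [120/17, 24/5]]; det S = -24064/14841
solve [mL_A; mL_B] = S·[w00; w01] and [mR_A; mR_B] = S·[w10; w11]:
  w00 = -1, w01 = -1/2, w10 = 1/2, w11 = 1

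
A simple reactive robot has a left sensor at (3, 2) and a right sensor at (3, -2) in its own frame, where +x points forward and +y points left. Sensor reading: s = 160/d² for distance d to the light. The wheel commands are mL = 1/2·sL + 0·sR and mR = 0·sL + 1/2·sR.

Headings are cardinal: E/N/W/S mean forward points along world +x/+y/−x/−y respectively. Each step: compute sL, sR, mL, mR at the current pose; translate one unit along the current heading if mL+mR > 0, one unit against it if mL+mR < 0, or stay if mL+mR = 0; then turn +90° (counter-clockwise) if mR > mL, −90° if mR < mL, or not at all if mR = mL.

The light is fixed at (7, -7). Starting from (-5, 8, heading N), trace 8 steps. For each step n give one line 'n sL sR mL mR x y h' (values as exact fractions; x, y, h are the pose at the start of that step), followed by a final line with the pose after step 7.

0 4/13 20/53 2/13 10/53 -5 8 N
1 160/421 160/549 80/421 80/549 -5 9 W
2 80/293 80/241 40/293 40/241 -6 9 N
3 160/481 160/617 80/481 80/617 -6 10 W
4 10/41 5/17 5/41 5/34 -7 10 N
5 32/109 160/689 16/109 80/689 -7 11 W
6 16/73 16/61 8/73 8/61 -8 11 N
7 160/613 32/153 80/613 16/153 -8 12 W
final -9 12 N

n=0: pose=(-5,8,N); sL=4/13, sR=20/53; mL=2/13, mR=10/53; mL+mR=236/689 → advance +1; mR−mL=24/689 → turn +1·90°
n=1: pose=(-5,9,W); sL=160/421, sR=160/549; mL=80/421, mR=80/549; mL+mR=77600/231129 → advance +1; mR−mL=-10240/231129 → turn -1·90°
n=2: pose=(-6,9,N); sL=80/293, sR=80/241; mL=40/293, mR=40/241; mL+mR=21360/70613 → advance +1; mR−mL=2080/70613 → turn +1·90°
n=3: pose=(-6,10,W); sL=160/481, sR=160/617; mL=80/481, mR=80/617; mL+mR=87840/296777 → advance +1; mR−mL=-10880/296777 → turn -1·90°
n=4: pose=(-7,10,N); sL=10/41, sR=5/17; mL=5/41, mR=5/34; mL+mR=375/1394 → advance +1; mR−mL=35/1394 → turn +1·90°
n=5: pose=(-7,11,W); sL=32/109, sR=160/689; mL=16/109, mR=80/689; mL+mR=19744/75101 → advance +1; mR−mL=-2304/75101 → turn -1·90°
n=6: pose=(-8,11,N); sL=16/73, sR=16/61; mL=8/73, mR=8/61; mL+mR=1072/4453 → advance +1; mR−mL=96/4453 → turn +1·90°
n=7: pose=(-8,12,W); sL=160/613, sR=32/153; mL=80/613, mR=16/153; mL+mR=22048/93789 → advance +1; mR−mL=-2432/93789 → turn -1·90°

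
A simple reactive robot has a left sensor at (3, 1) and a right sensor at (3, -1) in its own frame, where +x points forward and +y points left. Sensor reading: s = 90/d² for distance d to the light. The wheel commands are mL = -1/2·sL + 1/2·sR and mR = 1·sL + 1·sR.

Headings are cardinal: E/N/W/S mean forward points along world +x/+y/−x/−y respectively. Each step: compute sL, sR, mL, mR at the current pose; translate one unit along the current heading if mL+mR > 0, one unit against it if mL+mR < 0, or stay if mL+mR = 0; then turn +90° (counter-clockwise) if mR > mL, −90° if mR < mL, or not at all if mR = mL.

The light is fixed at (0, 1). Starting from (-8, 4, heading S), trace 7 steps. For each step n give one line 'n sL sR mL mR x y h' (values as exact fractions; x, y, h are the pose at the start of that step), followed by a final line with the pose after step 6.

0 90/49 10/9 -160/441 1300/441 -8 4 S
1 45/17 45/13 90/221 1350/221 -8 3 E
2 90/89 90/61 1260/5429 13500/5429 -7 3 N
3 45/52 45/58 -135/3016 2475/1508 -7 4 W
4 90/49 10/9 -160/441 1300/441 -8 4 S
5 45/17 45/13 90/221 1350/221 -8 3 E
6 90/89 90/61 1260/5429 13500/5429 -7 3 N
final -7 4 W

n=0: pose=(-8,4,S); sL=90/49, sR=10/9; mL=-160/441, mR=1300/441; mL+mR=380/147 → advance +1; mR−mL=1460/441 → turn +1·90°
n=1: pose=(-8,3,E); sL=45/17, sR=45/13; mL=90/221, mR=1350/221; mL+mR=1440/221 → advance +1; mR−mL=1260/221 → turn +1·90°
n=2: pose=(-7,3,N); sL=90/89, sR=90/61; mL=1260/5429, mR=13500/5429; mL+mR=14760/5429 → advance +1; mR−mL=12240/5429 → turn +1·90°
n=3: pose=(-7,4,W); sL=45/52, sR=45/58; mL=-135/3016, mR=2475/1508; mL+mR=4815/3016 → advance +1; mR−mL=5085/3016 → turn +1·90°
n=4: pose=(-8,4,S); sL=90/49, sR=10/9; mL=-160/441, mR=1300/441; mL+mR=380/147 → advance +1; mR−mL=1460/441 → turn +1·90°
n=5: pose=(-8,3,E); sL=45/17, sR=45/13; mL=90/221, mR=1350/221; mL+mR=1440/221 → advance +1; mR−mL=1260/221 → turn +1·90°
n=6: pose=(-7,3,N); sL=90/89, sR=90/61; mL=1260/5429, mR=13500/5429; mL+mR=14760/5429 → advance +1; mR−mL=12240/5429 → turn +1·90°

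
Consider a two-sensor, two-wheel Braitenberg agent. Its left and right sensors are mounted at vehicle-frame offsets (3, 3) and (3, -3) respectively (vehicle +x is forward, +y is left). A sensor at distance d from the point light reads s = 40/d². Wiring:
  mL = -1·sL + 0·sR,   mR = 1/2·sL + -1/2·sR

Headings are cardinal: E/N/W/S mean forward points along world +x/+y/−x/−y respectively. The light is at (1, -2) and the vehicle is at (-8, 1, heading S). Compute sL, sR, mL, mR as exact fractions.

left sensor world pos  = (-5, -2); dL² = 36
right sensor world pos = (-11, -2); dR² = 144
sL = 40/36 = 10/9
sR = 40/144 = 5/18
mL = -1·sL + 0·sR = -10/9
mR = 1/2·sL + -1/2·sR = 5/12

10/9 5/18 -10/9 5/12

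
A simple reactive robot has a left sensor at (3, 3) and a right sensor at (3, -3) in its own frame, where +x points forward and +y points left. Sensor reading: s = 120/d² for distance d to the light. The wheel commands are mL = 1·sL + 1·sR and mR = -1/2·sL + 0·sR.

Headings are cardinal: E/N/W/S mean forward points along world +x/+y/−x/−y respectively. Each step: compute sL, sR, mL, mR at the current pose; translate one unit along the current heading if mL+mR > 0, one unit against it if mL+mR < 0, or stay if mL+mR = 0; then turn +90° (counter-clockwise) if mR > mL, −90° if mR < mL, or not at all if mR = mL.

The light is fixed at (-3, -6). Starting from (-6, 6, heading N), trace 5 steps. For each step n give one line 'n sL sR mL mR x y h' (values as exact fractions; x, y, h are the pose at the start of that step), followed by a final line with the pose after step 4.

0 40/87 8/15 144/145 -20/87 -6 6 N
1 15/32 6/5 267/160 -15/64 -6 7 E
2 120/101 24/25 5424/2525 -60/101 -5 7 S
3 60/53 12/25 2136/1325 -30/53 -5 6 W
4 40/87 8/15 144/145 -20/87 -6 6 N
final -6 7 E

n=0: pose=(-6,6,N); sL=40/87, sR=8/15; mL=144/145, mR=-20/87; mL+mR=332/435 → advance +1; mR−mL=-532/435 → turn -1·90°
n=1: pose=(-6,7,E); sL=15/32, sR=6/5; mL=267/160, mR=-15/64; mL+mR=459/320 → advance +1; mR−mL=-609/320 → turn -1·90°
n=2: pose=(-5,7,S); sL=120/101, sR=24/25; mL=5424/2525, mR=-60/101; mL+mR=3924/2525 → advance +1; mR−mL=-6924/2525 → turn -1·90°
n=3: pose=(-5,6,W); sL=60/53, sR=12/25; mL=2136/1325, mR=-30/53; mL+mR=1386/1325 → advance +1; mR−mL=-2886/1325 → turn -1·90°
n=4: pose=(-6,6,N); sL=40/87, sR=8/15; mL=144/145, mR=-20/87; mL+mR=332/435 → advance +1; mR−mL=-532/435 → turn -1·90°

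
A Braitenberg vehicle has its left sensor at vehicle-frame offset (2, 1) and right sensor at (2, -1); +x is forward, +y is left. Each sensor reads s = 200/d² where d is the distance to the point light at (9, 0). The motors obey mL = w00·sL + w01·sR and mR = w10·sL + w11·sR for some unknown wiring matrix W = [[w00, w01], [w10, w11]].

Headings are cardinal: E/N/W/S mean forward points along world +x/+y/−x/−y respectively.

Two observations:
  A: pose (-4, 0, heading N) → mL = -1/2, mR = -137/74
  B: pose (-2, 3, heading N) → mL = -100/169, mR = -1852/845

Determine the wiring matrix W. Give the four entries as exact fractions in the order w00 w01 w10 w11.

-1/2 0 -1/2 -1

obs A: pose=(-4,0,N) → sL=1, sR=50/37, mL=-1/2, mR=-137/74
obs B: pose=(-2,3,N) → sL=200/169, sR=8/5, mL=-100/169, mR=-1852/845
sensor matrix S = [[1, 50/37], [200/169, 8/5]]; det S = 24/31265
solve [mL_A; mL_B] = S·[w00; w01] and [mR_A; mR_B] = S·[w10; w11]:
  w00 = -1/2, w01 = 0, w10 = -1/2, w11 = -1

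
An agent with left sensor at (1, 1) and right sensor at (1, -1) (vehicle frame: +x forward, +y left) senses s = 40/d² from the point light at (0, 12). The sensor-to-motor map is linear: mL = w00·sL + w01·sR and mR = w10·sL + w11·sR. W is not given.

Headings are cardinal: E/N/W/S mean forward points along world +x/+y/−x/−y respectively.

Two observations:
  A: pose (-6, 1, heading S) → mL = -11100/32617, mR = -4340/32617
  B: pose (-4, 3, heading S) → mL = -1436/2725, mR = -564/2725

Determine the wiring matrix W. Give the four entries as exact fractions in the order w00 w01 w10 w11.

-1 -1/2 -1 1/2

obs A: pose=(-6,1,S) → sL=40/169, sR=40/193, mL=-11100/32617, mR=-4340/32617
obs B: pose=(-4,3,S) → sL=40/109, sR=8/25, mL=-1436/2725, mR=-564/2725
sensor matrix S = [[40/169, 40/193], [40/109, 8/25]]; det S = -5632/17776265
solve [mL_A; mL_B] = S·[w00; w01] and [mR_A; mR_B] = S·[w10; w11]:
  w00 = -1, w01 = -1/2, w10 = -1, w11 = 1/2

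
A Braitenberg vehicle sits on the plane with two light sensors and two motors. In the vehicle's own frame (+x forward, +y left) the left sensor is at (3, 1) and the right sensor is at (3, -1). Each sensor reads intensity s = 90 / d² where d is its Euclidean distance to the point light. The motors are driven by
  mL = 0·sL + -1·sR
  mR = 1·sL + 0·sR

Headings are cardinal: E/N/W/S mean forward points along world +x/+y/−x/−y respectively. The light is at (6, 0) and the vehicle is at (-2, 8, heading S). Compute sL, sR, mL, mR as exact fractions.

left sensor world pos  = (-1, 5); dL² = 74
right sensor world pos = (-3, 5); dR² = 106
sL = 90/74 = 45/37
sR = 90/106 = 45/53
mL = 0·sL + -1·sR = -45/53
mR = 1·sL + 0·sR = 45/37

45/37 45/53 -45/53 45/37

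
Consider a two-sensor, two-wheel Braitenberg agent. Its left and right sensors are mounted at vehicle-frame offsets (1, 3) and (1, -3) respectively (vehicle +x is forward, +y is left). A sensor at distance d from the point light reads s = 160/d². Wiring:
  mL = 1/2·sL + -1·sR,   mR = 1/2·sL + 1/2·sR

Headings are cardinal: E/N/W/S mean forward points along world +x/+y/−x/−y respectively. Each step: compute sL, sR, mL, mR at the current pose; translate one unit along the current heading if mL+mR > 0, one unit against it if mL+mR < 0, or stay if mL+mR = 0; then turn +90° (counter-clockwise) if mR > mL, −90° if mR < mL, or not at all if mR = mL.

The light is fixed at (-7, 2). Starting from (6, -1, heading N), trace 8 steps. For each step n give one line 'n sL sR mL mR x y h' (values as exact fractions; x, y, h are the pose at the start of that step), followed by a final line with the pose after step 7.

n=0: pose=(6,-1,N); sL=20/13, sR=8/13; mL=2/13, mR=14/13; mL+mR=16/13 → advance +1; mR−mL=12/13 → turn +1·90°
n=1: pose=(6,0,W); sL=160/169, sR=32/29; mL=-3088/4901, mR=5024/4901; mL+mR=1936/4901 → advance +1; mR−mL=48/29 → turn +1·90°
n=2: pose=(5,0,S); sL=80/117, sR=16/9; mL=-56/39, mR=16/13; mL+mR=-8/39 → advance -1; mR−mL=8/3 → turn +1·90°
n=3: pose=(5,1,E); sL=160/173, sR=32/37; mL=-2576/6401, mR=5728/6401; mL+mR=3152/6401 → advance +1; mR−mL=48/37 → turn +1·90°
n=4: pose=(6,1,N); sL=8/5, sR=5/8; mL=7/40, mR=89/80; mL+mR=103/80 → advance +1; mR−mL=15/16 → turn +1·90°
n=5: pose=(6,2,W); sL=160/153, sR=160/153; mL=-80/153, mR=160/153; mL+mR=80/153 → advance +1; mR−mL=80/51 → turn +1·90°
n=6: pose=(5,2,S); sL=80/113, sR=80/41; mL=-7400/4633, mR=6160/4633; mL+mR=-1240/4633 → advance -1; mR−mL=120/41 → turn +1·90°
n=7: pose=(5,3,E); sL=32/37, sR=160/173; mL=-3152/6401, mR=5728/6401; mL+mR=2576/6401 → advance +1; mR−mL=240/173 → turn +1·90°

0 20/13 8/13 2/13 14/13 6 -1 N
1 160/169 32/29 -3088/4901 5024/4901 6 0 W
2 80/117 16/9 -56/39 16/13 5 0 S
3 160/173 32/37 -2576/6401 5728/6401 5 1 E
4 8/5 5/8 7/40 89/80 6 1 N
5 160/153 160/153 -80/153 160/153 6 2 W
6 80/113 80/41 -7400/4633 6160/4633 5 2 S
7 32/37 160/173 -3152/6401 5728/6401 5 3 E
final 6 3 N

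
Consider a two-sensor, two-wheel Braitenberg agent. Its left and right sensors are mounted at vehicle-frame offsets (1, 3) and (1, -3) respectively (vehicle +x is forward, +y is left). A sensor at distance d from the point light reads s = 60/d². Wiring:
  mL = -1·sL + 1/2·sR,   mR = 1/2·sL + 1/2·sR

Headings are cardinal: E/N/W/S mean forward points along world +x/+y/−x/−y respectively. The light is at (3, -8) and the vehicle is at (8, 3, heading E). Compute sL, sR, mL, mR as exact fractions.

left sensor world pos  = (9, 6); dL² = 232
right sensor world pos = (9, 0); dR² = 100
sL = 60/232 = 15/58
sR = 60/100 = 3/5
mL = -1·sL + 1/2·sR = 6/145
mR = 1/2·sL + 1/2·sR = 249/580

15/58 3/5 6/145 249/580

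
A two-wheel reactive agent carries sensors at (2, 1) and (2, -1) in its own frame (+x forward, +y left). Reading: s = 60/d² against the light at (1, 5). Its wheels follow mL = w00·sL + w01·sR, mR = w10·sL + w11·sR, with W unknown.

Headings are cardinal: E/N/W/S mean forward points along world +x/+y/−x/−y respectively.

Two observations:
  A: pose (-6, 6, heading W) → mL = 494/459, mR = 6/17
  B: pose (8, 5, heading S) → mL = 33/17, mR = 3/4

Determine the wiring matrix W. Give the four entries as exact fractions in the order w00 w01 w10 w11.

obs A: pose=(-6,6,W) → sL=20/27, sR=12/17, mL=494/459, mR=6/17
obs B: pose=(8,5,S) → sL=15/17, sR=3/2, mL=33/17, mR=3/4
sensor matrix S = [[20/27, 12/17], [15/17, 3/2]]; det S = 1270/2601
solve [mL_A; mL_B] = S·[w00; w01] and [mR_A; mR_B] = S·[w10; w11]:
  w00 = 1/2, w01 = 1, w10 = 0, w11 = 1/2

1/2 1 0 1/2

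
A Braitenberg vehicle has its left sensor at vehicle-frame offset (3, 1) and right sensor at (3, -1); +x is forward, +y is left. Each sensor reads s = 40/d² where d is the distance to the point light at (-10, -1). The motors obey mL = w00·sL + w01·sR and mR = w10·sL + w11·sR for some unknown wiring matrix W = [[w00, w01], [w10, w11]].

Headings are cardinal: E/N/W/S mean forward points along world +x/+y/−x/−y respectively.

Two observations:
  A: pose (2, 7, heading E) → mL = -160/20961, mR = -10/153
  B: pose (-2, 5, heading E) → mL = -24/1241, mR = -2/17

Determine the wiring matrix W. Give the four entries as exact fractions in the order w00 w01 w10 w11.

1/2 -1/2 -1/2 0

obs A: pose=(2,7,E) → sL=20/153, sR=20/137, mL=-160/20961, mR=-10/153
obs B: pose=(-2,5,E) → sL=4/17, sR=20/73, mL=-24/1241, mR=-2/17
sensor matrix S = [[20/153, 20/137], [4/17, 20/73]]; det S = 2240/1530153
solve [mL_A; mL_B] = S·[w00; w01] and [mR_A; mR_B] = S·[w10; w11]:
  w00 = 1/2, w01 = -1/2, w10 = -1/2, w11 = 0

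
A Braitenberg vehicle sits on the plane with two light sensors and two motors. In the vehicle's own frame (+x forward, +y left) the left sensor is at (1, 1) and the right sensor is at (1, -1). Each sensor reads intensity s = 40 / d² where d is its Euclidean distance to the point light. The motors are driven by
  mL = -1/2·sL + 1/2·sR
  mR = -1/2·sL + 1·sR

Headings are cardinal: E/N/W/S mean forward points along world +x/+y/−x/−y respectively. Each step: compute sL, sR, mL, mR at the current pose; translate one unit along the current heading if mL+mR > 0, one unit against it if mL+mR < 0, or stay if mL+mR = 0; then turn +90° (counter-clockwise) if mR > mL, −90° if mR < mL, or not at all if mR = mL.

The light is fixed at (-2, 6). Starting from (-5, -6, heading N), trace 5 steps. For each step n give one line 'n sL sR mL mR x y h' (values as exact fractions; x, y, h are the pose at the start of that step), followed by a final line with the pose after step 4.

n=0: pose=(-5,-6,N); sL=40/137, sR=8/25; mL=48/3425, mR=596/3425; mL+mR=644/3425 → advance +1; mR−mL=4/25 → turn +1·90°
n=1: pose=(-5,-5,W); sL=1/4, sR=10/29; mL=11/232, mR=51/232; mL+mR=31/116 → advance +1; mR−mL=5/29 → turn +1·90°
n=2: pose=(-6,-5,S); sL=40/153, sR=40/169; mL=-320/25857, mR=2740/25857; mL+mR=2420/25857 → advance +1; mR−mL=20/169 → turn +1·90°
n=3: pose=(-6,-6,E); sL=4/13, sR=20/89; mL=-48/1157, mR=82/1157; mL+mR=34/1157 → advance +1; mR−mL=10/89 → turn +1·90°
n=4: pose=(-5,-6,N); sL=40/137, sR=8/25; mL=48/3425, mR=596/3425; mL+mR=644/3425 → advance +1; mR−mL=4/25 → turn +1·90°

0 40/137 8/25 48/3425 596/3425 -5 -6 N
1 1/4 10/29 11/232 51/232 -5 -5 W
2 40/153 40/169 -320/25857 2740/25857 -6 -5 S
3 4/13 20/89 -48/1157 82/1157 -6 -6 E
4 40/137 8/25 48/3425 596/3425 -5 -6 N
final -5 -5 W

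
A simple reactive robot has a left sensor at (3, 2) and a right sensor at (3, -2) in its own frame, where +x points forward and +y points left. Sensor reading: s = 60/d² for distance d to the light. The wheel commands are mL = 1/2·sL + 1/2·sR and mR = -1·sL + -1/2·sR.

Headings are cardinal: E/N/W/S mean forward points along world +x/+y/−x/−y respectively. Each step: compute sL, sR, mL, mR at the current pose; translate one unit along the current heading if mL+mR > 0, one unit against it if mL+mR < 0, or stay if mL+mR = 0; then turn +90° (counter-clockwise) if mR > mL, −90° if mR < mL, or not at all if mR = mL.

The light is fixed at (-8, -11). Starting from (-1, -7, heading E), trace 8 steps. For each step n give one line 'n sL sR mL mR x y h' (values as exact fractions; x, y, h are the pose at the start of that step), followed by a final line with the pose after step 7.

0 15/34 15/26 225/442 -645/884 -1 -7 E
1 12/13 60/17 492/221 -594/221 -2 -7 S
2 10/3 30/29 190/87 -335/87 -2 -6 W
3 60/89 12/29 1404/2581 -2274/2581 -1 -6 N
4 15/34 15/26 225/442 -645/884 -1 -7 E
5 12/13 60/17 492/221 -594/221 -2 -7 S
6 10/3 30/29 190/87 -335/87 -2 -6 W
7 60/89 12/29 1404/2581 -2274/2581 -1 -6 N
final -1 -7 E

n=0: pose=(-1,-7,E); sL=15/34, sR=15/26; mL=225/442, mR=-645/884; mL+mR=-15/68 → advance -1; mR−mL=-1095/884 → turn -1·90°
n=1: pose=(-2,-7,S); sL=12/13, sR=60/17; mL=492/221, mR=-594/221; mL+mR=-6/13 → advance -1; mR−mL=-1086/221 → turn -1·90°
n=2: pose=(-2,-6,W); sL=10/3, sR=30/29; mL=190/87, mR=-335/87; mL+mR=-5/3 → advance -1; mR−mL=-175/29 → turn -1·90°
n=3: pose=(-1,-6,N); sL=60/89, sR=12/29; mL=1404/2581, mR=-2274/2581; mL+mR=-30/89 → advance -1; mR−mL=-3678/2581 → turn -1·90°
n=4: pose=(-1,-7,E); sL=15/34, sR=15/26; mL=225/442, mR=-645/884; mL+mR=-15/68 → advance -1; mR−mL=-1095/884 → turn -1·90°
n=5: pose=(-2,-7,S); sL=12/13, sR=60/17; mL=492/221, mR=-594/221; mL+mR=-6/13 → advance -1; mR−mL=-1086/221 → turn -1·90°
n=6: pose=(-2,-6,W); sL=10/3, sR=30/29; mL=190/87, mR=-335/87; mL+mR=-5/3 → advance -1; mR−mL=-175/29 → turn -1·90°
n=7: pose=(-1,-6,N); sL=60/89, sR=12/29; mL=1404/2581, mR=-2274/2581; mL+mR=-30/89 → advance -1; mR−mL=-3678/2581 → turn -1·90°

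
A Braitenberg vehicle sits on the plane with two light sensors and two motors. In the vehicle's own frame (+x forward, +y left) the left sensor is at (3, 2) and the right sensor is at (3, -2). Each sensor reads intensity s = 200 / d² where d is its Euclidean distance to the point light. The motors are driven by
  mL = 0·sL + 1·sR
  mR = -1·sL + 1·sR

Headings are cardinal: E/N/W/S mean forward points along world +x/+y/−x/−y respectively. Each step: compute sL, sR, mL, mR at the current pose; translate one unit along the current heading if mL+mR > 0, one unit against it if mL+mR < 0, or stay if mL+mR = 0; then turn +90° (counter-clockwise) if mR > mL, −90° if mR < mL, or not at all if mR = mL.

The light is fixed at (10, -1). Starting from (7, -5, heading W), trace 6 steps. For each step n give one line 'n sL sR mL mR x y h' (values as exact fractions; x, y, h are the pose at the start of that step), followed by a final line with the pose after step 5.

0 25/9 5 5 20/9 7 -5 W
1 200/37 40 40 1280/37 6 -5 N
2 100 100/13 100/13 -1200/13 6 -4 E
3 40/9 40/17 40/17 -320/153 5 -4 S
4 2 50/17 50/17 16/17 5 -5 W
5 40/13 200/17 200/17 1920/221 4 -5 N
final 4 -4 E

n=0: pose=(7,-5,W); sL=25/9, sR=5; mL=5, mR=20/9; mL+mR=65/9 → advance +1; mR−mL=-25/9 → turn -1·90°
n=1: pose=(6,-5,N); sL=200/37, sR=40; mL=40, mR=1280/37; mL+mR=2760/37 → advance +1; mR−mL=-200/37 → turn -1·90°
n=2: pose=(6,-4,E); sL=100, sR=100/13; mL=100/13, mR=-1200/13; mL+mR=-1100/13 → advance -1; mR−mL=-100 → turn -1·90°
n=3: pose=(5,-4,S); sL=40/9, sR=40/17; mL=40/17, mR=-320/153; mL+mR=40/153 → advance +1; mR−mL=-40/9 → turn -1·90°
n=4: pose=(5,-5,W); sL=2, sR=50/17; mL=50/17, mR=16/17; mL+mR=66/17 → advance +1; mR−mL=-2 → turn -1·90°
n=5: pose=(4,-5,N); sL=40/13, sR=200/17; mL=200/17, mR=1920/221; mL+mR=4520/221 → advance +1; mR−mL=-40/13 → turn -1·90°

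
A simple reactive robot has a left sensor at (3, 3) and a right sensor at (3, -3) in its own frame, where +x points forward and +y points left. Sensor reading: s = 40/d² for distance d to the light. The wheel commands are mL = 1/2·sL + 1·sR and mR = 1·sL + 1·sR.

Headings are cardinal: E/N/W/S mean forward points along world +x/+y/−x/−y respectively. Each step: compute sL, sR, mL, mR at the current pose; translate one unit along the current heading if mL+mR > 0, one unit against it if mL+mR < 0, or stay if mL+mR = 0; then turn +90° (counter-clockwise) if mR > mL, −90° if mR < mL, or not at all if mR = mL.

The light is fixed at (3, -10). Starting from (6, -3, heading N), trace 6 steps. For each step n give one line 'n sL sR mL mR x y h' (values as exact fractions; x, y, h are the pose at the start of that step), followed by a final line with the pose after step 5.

n=0: pose=(6,-3,N); sL=2/5, sR=5/17; mL=42/85, mR=59/85; mL+mR=101/85 → advance +1; mR−mL=1/5 → turn +1·90°
n=1: pose=(6,-2,W); sL=8/5, sR=40/121; mL=684/605, mR=1168/605; mL+mR=1852/605 → advance +1; mR−mL=4/5 → turn +1·90°
n=2: pose=(5,-2,S); sL=4/5, sR=20/13; mL=126/65, mR=152/65; mL+mR=278/65 → advance +1; mR−mL=2/5 → turn +1·90°
n=3: pose=(5,-3,E); sL=8/25, sR=40/41; mL=1164/1025, mR=1328/1025; mL+mR=2492/1025 → advance +1; mR−mL=4/25 → turn +1·90°
n=4: pose=(6,-3,N); sL=2/5, sR=5/17; mL=42/85, mR=59/85; mL+mR=101/85 → advance +1; mR−mL=1/5 → turn +1·90°
n=5: pose=(6,-2,W); sL=8/5, sR=40/121; mL=684/605, mR=1168/605; mL+mR=1852/605 → advance +1; mR−mL=4/5 → turn +1·90°

0 2/5 5/17 42/85 59/85 6 -3 N
1 8/5 40/121 684/605 1168/605 6 -2 W
2 4/5 20/13 126/65 152/65 5 -2 S
3 8/25 40/41 1164/1025 1328/1025 5 -3 E
4 2/5 5/17 42/85 59/85 6 -3 N
5 8/5 40/121 684/605 1168/605 6 -2 W
final 5 -2 S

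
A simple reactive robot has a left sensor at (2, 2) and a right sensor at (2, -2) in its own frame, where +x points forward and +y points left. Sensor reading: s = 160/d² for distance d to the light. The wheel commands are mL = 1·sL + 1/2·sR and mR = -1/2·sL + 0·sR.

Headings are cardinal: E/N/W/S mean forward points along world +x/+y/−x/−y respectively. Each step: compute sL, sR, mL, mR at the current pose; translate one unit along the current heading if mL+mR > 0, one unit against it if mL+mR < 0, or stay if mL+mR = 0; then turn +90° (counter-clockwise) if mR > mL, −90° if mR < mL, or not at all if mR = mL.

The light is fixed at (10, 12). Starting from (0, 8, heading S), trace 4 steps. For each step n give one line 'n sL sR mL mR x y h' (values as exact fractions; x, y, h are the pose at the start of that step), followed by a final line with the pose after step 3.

0 8/5 8/9 92/45 -4/5 0 8 S
1 160/193 160/153 39920/29529 -80/193 0 7 W
2 80/89 16/9 1432/801 -40/89 -1 7 N
3 32/17 160/117 5104/1989 -16/17 -1 8 E
final 0 8 S

n=0: pose=(0,8,S); sL=8/5, sR=8/9; mL=92/45, mR=-4/5; mL+mR=56/45 → advance +1; mR−mL=-128/45 → turn -1·90°
n=1: pose=(0,7,W); sL=160/193, sR=160/153; mL=39920/29529, mR=-80/193; mL+mR=27680/29529 → advance +1; mR−mL=-52160/29529 → turn -1·90°
n=2: pose=(-1,7,N); sL=80/89, sR=16/9; mL=1432/801, mR=-40/89; mL+mR=1072/801 → advance +1; mR−mL=-1792/801 → turn -1·90°
n=3: pose=(-1,8,E); sL=32/17, sR=160/117; mL=5104/1989, mR=-16/17; mL+mR=3232/1989 → advance +1; mR−mL=-6976/1989 → turn -1·90°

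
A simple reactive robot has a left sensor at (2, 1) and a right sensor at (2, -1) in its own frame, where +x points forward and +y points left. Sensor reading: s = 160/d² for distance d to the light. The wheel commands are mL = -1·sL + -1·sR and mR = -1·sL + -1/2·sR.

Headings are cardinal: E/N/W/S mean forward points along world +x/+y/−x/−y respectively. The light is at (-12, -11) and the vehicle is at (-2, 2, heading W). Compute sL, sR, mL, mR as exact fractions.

left sensor world pos  = (-4, 1); dL² = 208
right sensor world pos = (-4, 3); dR² = 260
sL = 160/208 = 10/13
sR = 160/260 = 8/13
mL = -1·sL + -1·sR = -18/13
mR = -1·sL + -1/2·sR = -14/13

10/13 8/13 -18/13 -14/13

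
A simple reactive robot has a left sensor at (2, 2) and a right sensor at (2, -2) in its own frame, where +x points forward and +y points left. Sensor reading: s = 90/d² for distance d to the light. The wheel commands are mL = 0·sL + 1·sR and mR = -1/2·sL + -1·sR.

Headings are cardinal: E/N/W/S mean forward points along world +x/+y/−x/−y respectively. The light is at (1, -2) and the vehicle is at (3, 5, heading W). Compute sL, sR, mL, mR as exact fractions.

left sensor world pos  = (1, 3); dL² = 25
right sensor world pos = (1, 7); dR² = 81
sL = 90/25 = 18/5
sR = 90/81 = 10/9
mL = 0·sL + 1·sR = 10/9
mR = -1/2·sL + -1·sR = -131/45

18/5 10/9 10/9 -131/45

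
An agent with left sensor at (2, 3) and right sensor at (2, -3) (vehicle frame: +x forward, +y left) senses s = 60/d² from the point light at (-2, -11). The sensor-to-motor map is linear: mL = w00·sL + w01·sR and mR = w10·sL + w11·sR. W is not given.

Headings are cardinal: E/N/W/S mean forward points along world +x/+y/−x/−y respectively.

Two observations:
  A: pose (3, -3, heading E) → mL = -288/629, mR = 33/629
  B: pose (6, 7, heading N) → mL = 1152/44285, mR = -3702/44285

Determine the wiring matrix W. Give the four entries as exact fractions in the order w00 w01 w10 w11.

obs A: pose=(3,-3,E) → sL=6/17, sR=30/37, mL=-288/629, mR=33/629
obs B: pose=(6,7,N) → sL=12/85, sR=60/521, mL=1152/44285, mR=-3702/44285
sensor matrix S = [[6/17, 30/37], [12/85, 60/521]]; det S = -24192/327709
solve [mL_A; mL_B] = S·[w00; w01] and [mR_A; mR_B] = S·[w10; w11]:
  w00 = 1, w01 = -1, w10 = -1, w11 = 1/2

1 -1 -1 1/2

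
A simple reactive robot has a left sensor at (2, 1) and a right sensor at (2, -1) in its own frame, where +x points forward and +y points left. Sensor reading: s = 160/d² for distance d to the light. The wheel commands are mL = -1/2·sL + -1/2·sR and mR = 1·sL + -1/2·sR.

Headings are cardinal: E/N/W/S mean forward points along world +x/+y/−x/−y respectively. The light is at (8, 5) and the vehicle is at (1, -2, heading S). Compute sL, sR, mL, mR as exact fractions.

160/117 32/29 -4192/3393 2768/3393

left sensor world pos  = (2, -4); dL² = 117
right sensor world pos = (0, -4); dR² = 145
sL = 160/117 = 160/117
sR = 160/145 = 32/29
mL = -1/2·sL + -1/2·sR = -4192/3393
mR = 1·sL + -1/2·sR = 2768/3393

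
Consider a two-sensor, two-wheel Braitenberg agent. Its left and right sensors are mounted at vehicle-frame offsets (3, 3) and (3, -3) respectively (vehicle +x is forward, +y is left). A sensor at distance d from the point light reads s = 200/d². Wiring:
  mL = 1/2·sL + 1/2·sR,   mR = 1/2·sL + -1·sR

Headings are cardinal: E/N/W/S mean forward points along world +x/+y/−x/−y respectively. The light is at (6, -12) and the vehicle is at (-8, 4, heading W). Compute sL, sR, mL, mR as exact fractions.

left sensor world pos  = (-11, 1); dL² = 458
right sensor world pos = (-11, 7); dR² = 650
sL = 200/458 = 100/229
sR = 200/650 = 4/13
mL = 1/2·sL + 1/2·sR = 1108/2977
mR = 1/2·sL + -1·sR = -266/2977

100/229 4/13 1108/2977 -266/2977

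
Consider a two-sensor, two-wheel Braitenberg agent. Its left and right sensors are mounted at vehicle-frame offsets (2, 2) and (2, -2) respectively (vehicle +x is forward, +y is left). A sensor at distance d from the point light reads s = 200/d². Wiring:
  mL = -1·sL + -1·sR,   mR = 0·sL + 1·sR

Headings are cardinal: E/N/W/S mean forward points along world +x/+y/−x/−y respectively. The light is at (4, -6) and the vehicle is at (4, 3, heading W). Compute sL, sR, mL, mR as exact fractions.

200/53 8/5 -1424/265 8/5

left sensor world pos  = (2, 1); dL² = 53
right sensor world pos = (2, 5); dR² = 125
sL = 200/53 = 200/53
sR = 200/125 = 8/5
mL = -1·sL + -1·sR = -1424/265
mR = 0·sL + 1·sR = 8/5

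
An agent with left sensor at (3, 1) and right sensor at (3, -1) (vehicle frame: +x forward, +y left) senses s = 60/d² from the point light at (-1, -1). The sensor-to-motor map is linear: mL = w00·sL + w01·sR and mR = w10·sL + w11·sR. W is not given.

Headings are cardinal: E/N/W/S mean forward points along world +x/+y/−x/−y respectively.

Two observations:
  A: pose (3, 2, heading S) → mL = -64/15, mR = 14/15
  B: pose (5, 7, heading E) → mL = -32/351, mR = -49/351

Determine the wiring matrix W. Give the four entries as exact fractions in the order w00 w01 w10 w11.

1 -1 -1 1/2

obs A: pose=(3,2,S) → sL=12/5, sR=20/3, mL=-64/15, mR=14/15
obs B: pose=(5,7,E) → sL=10/27, sR=6/13, mL=-32/351, mR=-49/351
sensor matrix S = [[12/5, 20/3], [10/27, 6/13]]; det S = -7168/5265
solve [mL_A; mL_B] = S·[w00; w01] and [mR_A; mR_B] = S·[w10; w11]:
  w00 = 1, w01 = -1, w10 = -1, w11 = 1/2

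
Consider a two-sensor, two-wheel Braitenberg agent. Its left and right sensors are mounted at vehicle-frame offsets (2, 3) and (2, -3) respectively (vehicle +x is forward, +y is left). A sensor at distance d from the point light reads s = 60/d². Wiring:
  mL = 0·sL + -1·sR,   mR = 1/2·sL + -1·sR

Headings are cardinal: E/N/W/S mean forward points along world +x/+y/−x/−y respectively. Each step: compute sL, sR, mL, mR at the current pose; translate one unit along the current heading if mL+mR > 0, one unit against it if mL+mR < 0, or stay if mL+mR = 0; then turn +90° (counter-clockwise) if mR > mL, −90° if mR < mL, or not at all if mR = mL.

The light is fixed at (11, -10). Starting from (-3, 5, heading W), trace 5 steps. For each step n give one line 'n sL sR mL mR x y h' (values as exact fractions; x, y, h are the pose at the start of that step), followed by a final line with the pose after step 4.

0 3/20 3/29 -3/29 -33/1160 -3 5 W
1 60/269 12/85 -12/85 -678/22865 -2 5 S
2 30/241 6/29 -6/29 -1011/6989 -2 6 E
3 60/613 12/89 -12/89 -4686/54557 -3 6 N
4 3/20 3/29 -3/29 -33/1160 -3 5 W
final -2 5 S

n=0: pose=(-3,5,W); sL=3/20, sR=3/29; mL=-3/29, mR=-33/1160; mL+mR=-153/1160 → advance -1; mR−mL=3/40 → turn +1·90°
n=1: pose=(-2,5,S); sL=60/269, sR=12/85; mL=-12/85, mR=-678/22865; mL+mR=-3906/22865 → advance -1; mR−mL=30/269 → turn +1·90°
n=2: pose=(-2,6,E); sL=30/241, sR=6/29; mL=-6/29, mR=-1011/6989; mL+mR=-2457/6989 → advance -1; mR−mL=15/241 → turn +1·90°
n=3: pose=(-3,6,N); sL=60/613, sR=12/89; mL=-12/89, mR=-4686/54557; mL+mR=-12042/54557 → advance -1; mR−mL=30/613 → turn +1·90°
n=4: pose=(-3,5,W); sL=3/20, sR=3/29; mL=-3/29, mR=-33/1160; mL+mR=-153/1160 → advance -1; mR−mL=3/40 → turn +1·90°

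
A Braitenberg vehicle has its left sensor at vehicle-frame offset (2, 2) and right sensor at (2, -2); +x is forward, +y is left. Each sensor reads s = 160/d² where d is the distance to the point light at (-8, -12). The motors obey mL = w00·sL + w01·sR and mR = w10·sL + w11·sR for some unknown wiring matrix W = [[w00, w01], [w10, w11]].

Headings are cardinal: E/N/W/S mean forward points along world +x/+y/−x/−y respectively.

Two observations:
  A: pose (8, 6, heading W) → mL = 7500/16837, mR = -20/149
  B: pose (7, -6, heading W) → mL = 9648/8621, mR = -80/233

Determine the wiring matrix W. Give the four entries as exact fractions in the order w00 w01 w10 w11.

obs A: pose=(8,6,W) → sL=40/113, sR=40/149, mL=7500/16837, mR=-20/149
obs B: pose=(7,-6,W) → sL=32/37, sR=160/233, mL=9648/8621, mR=-80/233
sensor matrix S = [[40/113, 40/149], [32/37, 160/233]]; det S = 1582080/145151777
solve [mL_A; mL_B] = S·[w00; w01] and [mR_A; mR_B] = S·[w10; w11]:
  w00 = 1/2, w01 = 1, w10 = 0, w11 = -1/2

1/2 1 0 -1/2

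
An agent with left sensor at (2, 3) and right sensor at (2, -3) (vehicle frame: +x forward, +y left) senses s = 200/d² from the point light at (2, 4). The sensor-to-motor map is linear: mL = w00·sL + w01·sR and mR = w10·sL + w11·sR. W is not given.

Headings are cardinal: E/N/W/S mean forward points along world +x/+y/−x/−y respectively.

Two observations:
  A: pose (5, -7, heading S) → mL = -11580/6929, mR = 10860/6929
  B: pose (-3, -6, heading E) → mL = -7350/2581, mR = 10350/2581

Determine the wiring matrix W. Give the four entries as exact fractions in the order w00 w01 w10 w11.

-1/2 -1 1 1/2

obs A: pose=(5,-7,S) → sL=40/41, sR=200/169, mL=-11580/6929, mR=10860/6929
obs B: pose=(-3,-6,E) → sL=100/29, sR=100/89, mL=-7350/2581, mR=10350/2581
sensor matrix S = [[40/41, 200/169], [100/29, 100/89]]; det S = -53376000/17883749
solve [mL_A; mL_B] = S·[w00; w01] and [mR_A; mR_B] = S·[w10; w11]:
  w00 = -1/2, w01 = -1, w10 = 1, w11 = 1/2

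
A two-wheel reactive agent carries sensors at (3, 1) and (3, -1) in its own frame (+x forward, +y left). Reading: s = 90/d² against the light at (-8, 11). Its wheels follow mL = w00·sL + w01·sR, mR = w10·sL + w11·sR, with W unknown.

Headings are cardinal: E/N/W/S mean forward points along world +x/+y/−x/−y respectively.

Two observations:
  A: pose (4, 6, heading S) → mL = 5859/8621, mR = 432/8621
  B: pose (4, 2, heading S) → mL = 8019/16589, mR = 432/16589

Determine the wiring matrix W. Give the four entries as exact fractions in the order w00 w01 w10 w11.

1/2 1 -1/2 1/2

obs A: pose=(4,6,S) → sL=90/233, sR=18/37, mL=5859/8621, mR=432/8621
obs B: pose=(4,2,S) → sL=90/313, sR=18/53, mL=8019/16589, mR=432/16589
sensor matrix S = [[90/233, 18/37], [90/313, 18/53]]; det S = -1244160/143013769
solve [mL_A; mL_B] = S·[w00; w01] and [mR_A; mR_B] = S·[w10; w11]:
  w00 = 1/2, w01 = 1, w10 = -1/2, w11 = 1/2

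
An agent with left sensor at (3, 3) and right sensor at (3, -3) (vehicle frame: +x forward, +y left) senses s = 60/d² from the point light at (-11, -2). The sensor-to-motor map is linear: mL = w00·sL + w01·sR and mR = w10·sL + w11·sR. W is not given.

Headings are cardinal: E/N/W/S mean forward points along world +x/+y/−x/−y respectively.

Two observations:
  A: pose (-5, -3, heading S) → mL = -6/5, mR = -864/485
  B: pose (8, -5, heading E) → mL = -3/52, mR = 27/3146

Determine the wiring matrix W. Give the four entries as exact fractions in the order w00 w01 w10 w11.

obs A: pose=(-5,-3,S) → sL=60/97, sR=12/5, mL=-6/5, mR=-864/485
obs B: pose=(8,-5,E) → sL=15/121, sR=3/26, mL=-3/52, mR=27/3146
sensor matrix S = [[60/97, 12/5], [15/121, 3/26]]; det S = -34506/152581
solve [mL_A; mL_B] = S·[w00; w01] and [mR_A; mR_B] = S·[w10; w11]:
  w00 = 0, w01 = -1/2, w10 = 1, w11 = -1

0 -1/2 1 -1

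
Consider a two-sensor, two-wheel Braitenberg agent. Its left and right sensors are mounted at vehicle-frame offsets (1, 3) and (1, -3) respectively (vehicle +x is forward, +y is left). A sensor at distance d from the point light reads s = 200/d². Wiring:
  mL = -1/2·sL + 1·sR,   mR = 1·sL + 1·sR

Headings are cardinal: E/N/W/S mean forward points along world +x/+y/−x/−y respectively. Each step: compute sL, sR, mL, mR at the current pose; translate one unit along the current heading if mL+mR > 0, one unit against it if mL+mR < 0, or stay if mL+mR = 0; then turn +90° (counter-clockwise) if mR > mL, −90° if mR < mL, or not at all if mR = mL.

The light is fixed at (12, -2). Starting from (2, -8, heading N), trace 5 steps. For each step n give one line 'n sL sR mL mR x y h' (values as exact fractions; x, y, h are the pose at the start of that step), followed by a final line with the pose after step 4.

0 100/97 100/37 7850/3589 13400/3589 2 -8 N
1 40/37 8/5 196/185 496/185 2 -7 W
2 2 25/29 -4/29 83/29 1 -7 S
3 200/109 200/181 3700/19729 58000/19729 1 -8 E
4 100/97 100/37 7850/3589 13400/3589 2 -8 N
final 2 -7 W

n=0: pose=(2,-8,N); sL=100/97, sR=100/37; mL=7850/3589, mR=13400/3589; mL+mR=21250/3589 → advance +1; mR−mL=150/97 → turn +1·90°
n=1: pose=(2,-7,W); sL=40/37, sR=8/5; mL=196/185, mR=496/185; mL+mR=692/185 → advance +1; mR−mL=60/37 → turn +1·90°
n=2: pose=(1,-7,S); sL=2, sR=25/29; mL=-4/29, mR=83/29; mL+mR=79/29 → advance +1; mR−mL=3 → turn +1·90°
n=3: pose=(1,-8,E); sL=200/109, sR=200/181; mL=3700/19729, mR=58000/19729; mL+mR=61700/19729 → advance +1; mR−mL=300/109 → turn +1·90°
n=4: pose=(2,-8,N); sL=100/97, sR=100/37; mL=7850/3589, mR=13400/3589; mL+mR=21250/3589 → advance +1; mR−mL=150/97 → turn +1·90°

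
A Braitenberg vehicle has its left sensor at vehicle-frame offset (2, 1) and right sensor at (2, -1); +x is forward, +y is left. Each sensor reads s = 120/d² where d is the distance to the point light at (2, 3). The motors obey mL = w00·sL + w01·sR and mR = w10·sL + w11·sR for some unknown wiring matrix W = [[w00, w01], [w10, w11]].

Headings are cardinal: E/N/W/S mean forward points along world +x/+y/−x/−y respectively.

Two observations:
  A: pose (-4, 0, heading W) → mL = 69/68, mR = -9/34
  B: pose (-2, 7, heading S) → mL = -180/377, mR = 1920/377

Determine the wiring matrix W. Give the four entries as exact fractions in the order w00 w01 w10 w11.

-1/2 1 1 -1

obs A: pose=(-4,0,W) → sL=3/2, sR=30/17, mL=69/68, mR=-9/34
obs B: pose=(-2,7,S) → sL=120/13, sR=120/29, mL=-180/377, mR=1920/377
sensor matrix S = [[3/2, 30/17], [120/13, 120/29]]; det S = -64620/6409
solve [mL_A; mL_B] = S·[w00; w01] and [mR_A; mR_B] = S·[w10; w11]:
  w00 = -1/2, w01 = 1, w10 = 1, w11 = -1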